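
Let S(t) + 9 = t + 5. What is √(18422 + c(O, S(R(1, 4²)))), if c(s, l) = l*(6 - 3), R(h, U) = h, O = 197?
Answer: √18413 ≈ 135.69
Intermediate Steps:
S(t) = -4 + t (S(t) = -9 + (t + 5) = -9 + (5 + t) = -4 + t)
c(s, l) = 3*l (c(s, l) = l*3 = 3*l)
√(18422 + c(O, S(R(1, 4²)))) = √(18422 + 3*(-4 + 1)) = √(18422 + 3*(-3)) = √(18422 - 9) = √18413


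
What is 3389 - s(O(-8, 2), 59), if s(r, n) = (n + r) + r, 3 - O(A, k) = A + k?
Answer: 3312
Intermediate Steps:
O(A, k) = 3 - A - k (O(A, k) = 3 - (A + k) = 3 + (-A - k) = 3 - A - k)
s(r, n) = n + 2*r
3389 - s(O(-8, 2), 59) = 3389 - (59 + 2*(3 - 1*(-8) - 1*2)) = 3389 - (59 + 2*(3 + 8 - 2)) = 3389 - (59 + 2*9) = 3389 - (59 + 18) = 3389 - 1*77 = 3389 - 77 = 3312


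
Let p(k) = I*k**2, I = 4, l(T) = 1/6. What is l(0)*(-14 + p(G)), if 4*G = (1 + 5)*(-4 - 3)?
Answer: 427/6 ≈ 71.167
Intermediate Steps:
l(T) = 1/6
G = -21/2 (G = ((1 + 5)*(-4 - 3))/4 = (6*(-7))/4 = (1/4)*(-42) = -21/2 ≈ -10.500)
p(k) = 4*k**2
l(0)*(-14 + p(G)) = (-14 + 4*(-21/2)**2)/6 = (-14 + 4*(441/4))/6 = (-14 + 441)/6 = (1/6)*427 = 427/6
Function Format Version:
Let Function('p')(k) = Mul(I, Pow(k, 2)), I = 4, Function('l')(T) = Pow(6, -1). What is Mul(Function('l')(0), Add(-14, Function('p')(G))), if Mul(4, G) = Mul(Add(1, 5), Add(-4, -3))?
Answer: Rational(427, 6) ≈ 71.167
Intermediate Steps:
Function('l')(T) = Rational(1, 6)
G = Rational(-21, 2) (G = Mul(Rational(1, 4), Mul(Add(1, 5), Add(-4, -3))) = Mul(Rational(1, 4), Mul(6, -7)) = Mul(Rational(1, 4), -42) = Rational(-21, 2) ≈ -10.500)
Function('p')(k) = Mul(4, Pow(k, 2))
Mul(Function('l')(0), Add(-14, Function('p')(G))) = Mul(Rational(1, 6), Add(-14, Mul(4, Pow(Rational(-21, 2), 2)))) = Mul(Rational(1, 6), Add(-14, Mul(4, Rational(441, 4)))) = Mul(Rational(1, 6), Add(-14, 441)) = Mul(Rational(1, 6), 427) = Rational(427, 6)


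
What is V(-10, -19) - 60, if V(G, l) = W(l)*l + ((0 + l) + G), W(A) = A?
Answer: 272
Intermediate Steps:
V(G, l) = G + l + l² (V(G, l) = l*l + ((0 + l) + G) = l² + (l + G) = l² + (G + l) = G + l + l²)
V(-10, -19) - 60 = (-10 - 19 + (-19)²) - 60 = (-10 - 19 + 361) - 60 = 332 - 60 = 272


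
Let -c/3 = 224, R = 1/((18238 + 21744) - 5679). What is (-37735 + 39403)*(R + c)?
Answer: -38450093820/34303 ≈ -1.1209e+6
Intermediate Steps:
R = 1/34303 (R = 1/(39982 - 5679) = 1/34303 ≈ 2.9152e-5)
c = -672 (c = -3*224 = -672)
(-37735 + 39403)*(R + c) = (-37735 + 39403)*(1/34303 - 672) = 1668*(-23051615/34303) = -38450093820/34303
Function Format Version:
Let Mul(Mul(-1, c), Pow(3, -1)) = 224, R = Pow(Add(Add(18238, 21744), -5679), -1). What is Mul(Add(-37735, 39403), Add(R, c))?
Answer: Rational(-38450093820, 34303) ≈ -1.1209e+6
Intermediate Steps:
R = Rational(1, 34303) (R = Pow(Add(39982, -5679), -1) = Pow(34303, -1) = Rational(1, 34303) ≈ 2.9152e-5)
c = -672 (c = Mul(-3, 224) = -672)
Mul(Add(-37735, 39403), Add(R, c)) = Mul(Add(-37735, 39403), Add(Rational(1, 34303), -672)) = Mul(1668, Rational(-23051615, 34303)) = Rational(-38450093820, 34303)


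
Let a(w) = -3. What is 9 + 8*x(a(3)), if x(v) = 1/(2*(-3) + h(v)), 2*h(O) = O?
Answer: 119/15 ≈ 7.9333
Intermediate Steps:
h(O) = O/2
x(v) = 1/(-6 + v/2) (x(v) = 1/(2*(-3) + v/2) = 1/(-6 + v/2))
9 + 8*x(a(3)) = 9 + 8*(2/(-12 - 3)) = 9 + 8*(2/(-15)) = 9 + 8*(2*(-1/15)) = 9 + 8*(-2/15) = 9 - 16/15 = 119/15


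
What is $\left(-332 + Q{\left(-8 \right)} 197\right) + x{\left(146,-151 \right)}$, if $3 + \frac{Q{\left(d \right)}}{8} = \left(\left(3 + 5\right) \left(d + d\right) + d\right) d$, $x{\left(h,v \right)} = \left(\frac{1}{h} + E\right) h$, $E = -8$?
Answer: $1708461$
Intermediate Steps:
$x{\left(h,v \right)} = h \left(-8 + \frac{1}{h}\right)$ ($x{\left(h,v \right)} = \left(\frac{1}{h} - 8\right) h = \left(-8 + \frac{1}{h}\right) h = h \left(-8 + \frac{1}{h}\right)$)
$Q{\left(d \right)} = -24 + 136 d^{2}$ ($Q{\left(d \right)} = -24 + 8 \left(\left(3 + 5\right) \left(d + d\right) + d\right) d = -24 + 8 \left(8 \cdot 2 d + d\right) d = -24 + 8 \left(16 d + d\right) d = -24 + 8 \cdot 17 d d = -24 + 8 \cdot 17 d^{2} = -24 + 136 d^{2}$)
$\left(-332 + Q{\left(-8 \right)} 197\right) + x{\left(146,-151 \right)} = \left(-332 + \left(-24 + 136 \left(-8\right)^{2}\right) 197\right) + \left(1 - 1168\right) = \left(-332 + \left(-24 + 136 \cdot 64\right) 197\right) + \left(1 - 1168\right) = \left(-332 + \left(-24 + 8704\right) 197\right) - 1167 = \left(-332 + 8680 \cdot 197\right) - 1167 = \left(-332 + 1709960\right) - 1167 = 1709628 - 1167 = 1708461$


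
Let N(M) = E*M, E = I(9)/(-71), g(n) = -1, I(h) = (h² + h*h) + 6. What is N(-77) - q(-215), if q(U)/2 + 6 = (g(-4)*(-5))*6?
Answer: 9528/71 ≈ 134.20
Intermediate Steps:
I(h) = 6 + 2*h² (I(h) = (h² + h²) + 6 = 2*h² + 6 = 6 + 2*h²)
q(U) = 48 (q(U) = -12 + 2*(-1*(-5)*6) = -12 + 2*(5*6) = -12 + 2*30 = -12 + 60 = 48)
E = -168/71 (E = (6 + 2*9²)/(-71) = (6 + 2*81)*(-1/71) = (6 + 162)*(-1/71) = 168*(-1/71) = -168/71 ≈ -2.3662)
N(M) = -168*M/71
N(-77) - q(-215) = -168/71*(-77) - 1*48 = 12936/71 - 48 = 9528/71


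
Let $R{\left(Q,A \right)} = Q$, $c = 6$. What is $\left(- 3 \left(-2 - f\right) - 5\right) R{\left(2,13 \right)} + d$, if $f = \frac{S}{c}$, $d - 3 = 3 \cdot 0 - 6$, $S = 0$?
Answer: $-1$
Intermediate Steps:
$d = -3$ ($d = 3 + \left(3 \cdot 0 - 6\right) = 3 + \left(0 - 6\right) = 3 - 6 = -3$)
$f = 0$ ($f = \frac{0}{6} = 0 \cdot \frac{1}{6} = 0$)
$\left(- 3 \left(-2 - f\right) - 5\right) R{\left(2,13 \right)} + d = \left(- 3 \left(-2 - 0\right) - 5\right) 2 - 3 = \left(- 3 \left(-2 + 0\right) - 5\right) 2 - 3 = \left(\left(-3\right) \left(-2\right) - 5\right) 2 - 3 = \left(6 - 5\right) 2 - 3 = 1 \cdot 2 - 3 = 2 - 3 = -1$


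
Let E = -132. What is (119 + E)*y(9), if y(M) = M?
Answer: -117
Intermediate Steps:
(119 + E)*y(9) = (119 - 132)*9 = -13*9 = -117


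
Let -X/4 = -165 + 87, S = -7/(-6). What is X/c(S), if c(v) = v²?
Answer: 11232/49 ≈ 229.22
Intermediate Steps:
S = 7/6 (S = -7*(-⅙) = 7/6 ≈ 1.1667)
X = 312 (X = -4*(-165 + 87) = -4*(-78) = 312)
X/c(S) = 312/((7/6)²) = 312/(49/36) = 312*(36/49) = 11232/49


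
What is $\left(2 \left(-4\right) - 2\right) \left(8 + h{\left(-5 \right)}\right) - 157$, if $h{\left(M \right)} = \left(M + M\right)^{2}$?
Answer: $-1237$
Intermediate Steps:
$h{\left(M \right)} = 4 M^{2}$ ($h{\left(M \right)} = \left(2 M\right)^{2} = 4 M^{2}$)
$\left(2 \left(-4\right) - 2\right) \left(8 + h{\left(-5 \right)}\right) - 157 = \left(2 \left(-4\right) - 2\right) \left(8 + 4 \left(-5\right)^{2}\right) - 157 = \left(-8 - 2\right) \left(8 + 4 \cdot 25\right) - 157 = - 10 \left(8 + 100\right) - 157 = \left(-10\right) 108 - 157 = -1080 - 157 = -1237$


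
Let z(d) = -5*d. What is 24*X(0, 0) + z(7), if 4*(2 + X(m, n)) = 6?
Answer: -47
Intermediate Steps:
X(m, n) = -½ (X(m, n) = -2 + (¼)*6 = -2 + 3/2 = -½)
24*X(0, 0) + z(7) = 24*(-½) - 5*7 = -12 - 35 = -47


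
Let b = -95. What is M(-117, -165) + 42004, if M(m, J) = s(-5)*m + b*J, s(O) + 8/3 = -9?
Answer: 59044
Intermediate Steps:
s(O) = -35/3 (s(O) = -8/3 - 9 = -35/3)
M(m, J) = -95*J - 35*m/3 (M(m, J) = -35*m/3 - 95*J = -95*J - 35*m/3)
M(-117, -165) + 42004 = (-95*(-165) - 35/3*(-117)) + 42004 = (15675 + 1365) + 42004 = 17040 + 42004 = 59044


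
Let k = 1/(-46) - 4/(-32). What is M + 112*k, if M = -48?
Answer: -838/23 ≈ -36.435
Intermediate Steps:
k = 19/184 (k = 1*(-1/46) - 4*(-1/32) = -1/46 + ⅛ = 19/184 ≈ 0.10326)
M + 112*k = -48 + 112*(19/184) = -48 + 266/23 = -838/23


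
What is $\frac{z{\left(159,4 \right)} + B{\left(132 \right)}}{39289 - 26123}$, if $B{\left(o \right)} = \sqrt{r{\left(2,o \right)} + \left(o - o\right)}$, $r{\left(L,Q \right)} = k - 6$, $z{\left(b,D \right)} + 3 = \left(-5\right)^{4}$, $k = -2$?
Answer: $\frac{311}{6583} + \frac{i \sqrt{2}}{6583} \approx 0.047243 + 0.00021483 i$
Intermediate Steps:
$z{\left(b,D \right)} = 622$ ($z{\left(b,D \right)} = -3 + \left(-5\right)^{4} = -3 + 625 = 622$)
$r{\left(L,Q \right)} = -8$ ($r{\left(L,Q \right)} = -2 - 6 = -8$)
$B{\left(o \right)} = 2 i \sqrt{2}$ ($B{\left(o \right)} = \sqrt{-8 + \left(o - o\right)} = \sqrt{-8 + 0} = \sqrt{-8} = 2 i \sqrt{2}$)
$\frac{z{\left(159,4 \right)} + B{\left(132 \right)}}{39289 - 26123} = \frac{622 + 2 i \sqrt{2}}{39289 - 26123} = \frac{622 + 2 i \sqrt{2}}{13166} = \left(622 + 2 i \sqrt{2}\right) \frac{1}{13166} = \frac{311}{6583} + \frac{i \sqrt{2}}{6583}$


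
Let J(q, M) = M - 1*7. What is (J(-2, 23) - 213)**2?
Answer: 38809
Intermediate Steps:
J(q, M) = -7 + M (J(q, M) = M - 7 = -7 + M)
(J(-2, 23) - 213)**2 = ((-7 + 23) - 213)**2 = (16 - 213)**2 = (-197)**2 = 38809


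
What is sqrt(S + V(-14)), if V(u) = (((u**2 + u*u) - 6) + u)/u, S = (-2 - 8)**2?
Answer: sqrt(3598)/7 ≈ 8.5690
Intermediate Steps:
S = 100 (S = (-10)**2 = 100)
V(u) = (-6 + u + 2*u**2)/u (V(u) = (((u**2 + u**2) - 6) + u)/u = ((2*u**2 - 6) + u)/u = ((-6 + 2*u**2) + u)/u = (-6 + u + 2*u**2)/u)
sqrt(S + V(-14)) = sqrt(100 + (1 - 6/(-14) + 2*(-14))) = sqrt(100 + (1 - 6*(-1/14) - 28)) = sqrt(100 + (1 + 3/7 - 28)) = sqrt(100 - 186/7) = sqrt(514/7) = sqrt(3598)/7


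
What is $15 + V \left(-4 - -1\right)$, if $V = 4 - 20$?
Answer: $63$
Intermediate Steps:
$V = -16$ ($V = 4 - 20 = -16$)
$15 + V \left(-4 - -1\right) = 15 - 16 \left(-4 - -1\right) = 15 - 16 \left(-4 + 1\right) = 15 - -48 = 15 + 48 = 63$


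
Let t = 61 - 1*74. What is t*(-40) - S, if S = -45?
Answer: 565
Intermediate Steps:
t = -13 (t = 61 - 74 = -13)
t*(-40) - S = -13*(-40) - 1*(-45) = 520 + 45 = 565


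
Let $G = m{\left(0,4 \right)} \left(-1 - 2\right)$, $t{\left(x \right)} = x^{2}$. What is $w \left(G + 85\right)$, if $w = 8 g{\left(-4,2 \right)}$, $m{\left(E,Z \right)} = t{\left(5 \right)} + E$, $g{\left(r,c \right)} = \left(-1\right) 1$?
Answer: $-80$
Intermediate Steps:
$g{\left(r,c \right)} = -1$
$m{\left(E,Z \right)} = 25 + E$ ($m{\left(E,Z \right)} = 5^{2} + E = 25 + E$)
$w = -8$ ($w = 8 \left(-1\right) = -8$)
$G = -75$ ($G = \left(25 + 0\right) \left(-1 - 2\right) = 25 \left(-3\right) = -75$)
$w \left(G + 85\right) = - 8 \left(-75 + 85\right) = \left(-8\right) 10 = -80$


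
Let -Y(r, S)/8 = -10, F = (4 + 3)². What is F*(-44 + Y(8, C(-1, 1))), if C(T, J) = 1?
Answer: 1764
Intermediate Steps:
F = 49 (F = 7² = 49)
Y(r, S) = 80 (Y(r, S) = -8*(-10) = 80)
F*(-44 + Y(8, C(-1, 1))) = 49*(-44 + 80) = 49*36 = 1764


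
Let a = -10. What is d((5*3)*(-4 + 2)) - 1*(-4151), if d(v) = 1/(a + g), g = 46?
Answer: 149437/36 ≈ 4151.0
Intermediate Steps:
d(v) = 1/36 (d(v) = 1/(-10 + 46) = 1/36)
d((5*3)*(-4 + 2)) - 1*(-4151) = 1/36 - 1*(-4151) = 1/36 + 4151 = 149437/36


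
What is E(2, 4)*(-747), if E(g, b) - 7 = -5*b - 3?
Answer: 11952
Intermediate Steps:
E(g, b) = 4 - 5*b (E(g, b) = 7 + (-5*b - 3) = 7 + (-3 - 5*b) = 4 - 5*b)
E(2, 4)*(-747) = (4 - 5*4)*(-747) = (4 - 20)*(-747) = -16*(-747) = 11952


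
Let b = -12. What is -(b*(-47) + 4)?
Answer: -568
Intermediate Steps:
-(b*(-47) + 4) = -(-12*(-47) + 4) = -(564 + 4) = -1*568 = -568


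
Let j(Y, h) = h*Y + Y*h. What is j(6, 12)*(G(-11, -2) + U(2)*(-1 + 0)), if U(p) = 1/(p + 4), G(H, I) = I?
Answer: -312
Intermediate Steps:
U(p) = 1/(4 + p)
j(Y, h) = 2*Y*h (j(Y, h) = Y*h + Y*h = 2*Y*h)
j(6, 12)*(G(-11, -2) + U(2)*(-1 + 0)) = (2*6*12)*(-2 + (-1 + 0)/(4 + 2)) = 144*(-2 - 1/6) = 144*(-2 + (⅙)*(-1)) = 144*(-2 - ⅙) = 144*(-13/6) = -312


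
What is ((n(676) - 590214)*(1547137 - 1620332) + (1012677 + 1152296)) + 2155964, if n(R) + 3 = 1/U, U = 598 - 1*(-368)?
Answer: 41736275534237/966 ≈ 4.3205e+10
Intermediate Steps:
U = 966 (U = 598 + 368 = 966)
n(R) = -2897/966 (n(R) = -3 + 1/966 = -2897/966)
((n(676) - 590214)*(1547137 - 1620332) + (1012677 + 1152296)) + 2155964 = ((-2897/966 - 590214)*(1547137 - 1620332) + (1012677 + 1152296)) + 2155964 = (-570149621/966*(-73195) + 2164973) + 2155964 = (41732101509095/966 + 2164973) + 2155964 = 41734192873013/966 + 2155964 = 41736275534237/966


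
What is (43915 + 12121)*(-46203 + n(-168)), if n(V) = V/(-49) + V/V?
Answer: -18121482040/7 ≈ -2.5888e+9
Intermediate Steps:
n(V) = 1 - V/49 (n(V) = V*(-1/49) + 1 = -V/49 + 1 = 1 - V/49)
(43915 + 12121)*(-46203 + n(-168)) = (43915 + 12121)*(-46203 + (1 - 1/49*(-168))) = 56036*(-46203 + (1 + 24/7)) = 56036*(-46203 + 31/7) = 56036*(-323390/7) = -18121482040/7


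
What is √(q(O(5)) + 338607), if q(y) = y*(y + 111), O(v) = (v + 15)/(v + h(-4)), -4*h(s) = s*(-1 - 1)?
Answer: √3054523/3 ≈ 582.57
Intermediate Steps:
h(s) = s/2 (h(s) = -s*(-1 - 1)/4 = -s*(-2)/4 = -(-1)*s/2 = s/2)
O(v) = (15 + v)/(-2 + v) (O(v) = (v + 15)/(v + (½)*(-4)) = (15 + v)/(v - 2) = (15 + v)/(-2 + v))
q(y) = y*(111 + y)
√(q(O(5)) + 338607) = √(((15 + 5)/(-2 + 5))*(111 + (15 + 5)/(-2 + 5)) + 338607) = √((20/3)*(111 + 20/3) + 338607) = √(((⅓)*20)*(111 + (⅓)*20) + 338607) = √(20*(111 + 20/3)/3 + 338607) = √((20/3)*(353/3) + 338607) = √(7060/9 + 338607) = √(3054523/9) = √3054523/3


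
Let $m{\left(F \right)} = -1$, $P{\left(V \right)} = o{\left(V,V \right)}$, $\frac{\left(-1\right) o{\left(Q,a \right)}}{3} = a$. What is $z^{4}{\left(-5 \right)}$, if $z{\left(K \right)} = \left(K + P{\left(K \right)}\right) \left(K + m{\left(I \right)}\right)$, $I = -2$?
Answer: $12960000$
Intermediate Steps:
$o{\left(Q,a \right)} = - 3 a$
$P{\left(V \right)} = - 3 V$
$z{\left(K \right)} = - 2 K \left(-1 + K\right)$ ($z{\left(K \right)} = \left(K - 3 K\right) \left(K - 1\right) = - 2 K \left(-1 + K\right)$)
$z^{4}{\left(-5 \right)} = \left(2 \left(-5\right) \left(1 - -5\right)\right)^{4} = \left(2 \left(-5\right) \left(1 + 5\right)\right)^{4} = \left(2 \left(-5\right) 6\right)^{4} = \left(-60\right)^{4} = 12960000$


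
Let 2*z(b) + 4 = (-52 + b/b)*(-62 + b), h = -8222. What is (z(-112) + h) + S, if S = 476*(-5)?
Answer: -6167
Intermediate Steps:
S = -2380
z(b) = 1579 - 51*b/2 (z(b) = -2 + ((-52 + b/b)*(-62 + b))/2 = -2 + ((-52 + 1)*(-62 + b))/2 = -2 + (-51*(-62 + b))/2 = -2 + (3162 - 51*b)/2 = -2 + (1581 - 51*b/2) = 1579 - 51*b/2)
(z(-112) + h) + S = ((1579 - 51/2*(-112)) - 8222) - 2380 = ((1579 + 2856) - 8222) - 2380 = (4435 - 8222) - 2380 = -3787 - 2380 = -6167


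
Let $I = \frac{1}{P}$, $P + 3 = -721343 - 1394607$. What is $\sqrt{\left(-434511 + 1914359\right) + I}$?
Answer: $\frac{\sqrt{6625659962268276279}}{2115953} \approx 1216.5$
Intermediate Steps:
$P = -2115953$ ($P = -3 - 2115950 = -2115953$)
$I = - \frac{1}{2115953}$ ($I = \frac{1}{-2115953} = - \frac{1}{2115953} \approx -4.726 \cdot 10^{-7}$)
$\sqrt{\left(-434511 + 1914359\right) + I} = \sqrt{\left(-434511 + 1914359\right) - \frac{1}{2115953}} = \sqrt{1479848 - \frac{1}{2115953}} = \sqrt{\frac{3131288815143}{2115953}} = \frac{\sqrt{6625659962268276279}}{2115953}$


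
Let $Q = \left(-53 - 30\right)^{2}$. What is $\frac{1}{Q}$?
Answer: $\frac{1}{6889} \approx 0.00014516$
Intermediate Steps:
$Q = 6889$ ($Q = \left(-83\right)^{2} = 6889$)
$\frac{1}{Q} = \frac{1}{6889}$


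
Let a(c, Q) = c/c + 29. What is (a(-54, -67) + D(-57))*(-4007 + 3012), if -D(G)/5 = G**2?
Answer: 16133925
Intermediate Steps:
a(c, Q) = 30 (a(c, Q) = 1 + 29 = 30)
D(G) = -5*G**2
(a(-54, -67) + D(-57))*(-4007 + 3012) = (30 - 5*(-57)**2)*(-4007 + 3012) = (30 - 5*3249)*(-995) = (30 - 16245)*(-995) = -16215*(-995) = 16133925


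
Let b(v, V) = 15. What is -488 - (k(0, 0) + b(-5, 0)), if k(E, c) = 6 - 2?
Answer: -507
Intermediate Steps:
k(E, c) = 4
-488 - (k(0, 0) + b(-5, 0)) = -488 - (4 + 15) = -488 - 1*19 = -488 - 19 = -507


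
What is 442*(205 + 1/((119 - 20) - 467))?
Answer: 16672019/184 ≈ 90609.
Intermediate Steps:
442*(205 + 1/((119 - 20) - 467)) = 442*(205 + 1/(99 - 467)) = 442*(205 + 1/(-368)) = 442*(205 - 1/368) = 442*(75439/368) = 16672019/184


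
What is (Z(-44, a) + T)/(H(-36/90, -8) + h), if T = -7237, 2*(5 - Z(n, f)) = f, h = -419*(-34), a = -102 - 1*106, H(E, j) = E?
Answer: -8910/17807 ≈ -0.50037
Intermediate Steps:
a = -208 (a = -102 - 106 = -208)
h = 14246
Z(n, f) = 5 - f/2
(Z(-44, a) + T)/(H(-36/90, -8) + h) = ((5 - ½*(-208)) - 7237)/(-36/90 + 14246) = ((5 + 104) - 7237)/(-36*1/90 + 14246) = (109 - 7237)/(-⅖ + 14246) = -7128/71228/5 = -7128*5/71228 = -8910/17807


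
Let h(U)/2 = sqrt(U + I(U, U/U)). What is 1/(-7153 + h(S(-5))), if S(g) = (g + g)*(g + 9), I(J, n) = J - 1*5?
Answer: -7153/51165749 - 2*I*sqrt(85)/51165749 ≈ -0.0001398 - 3.6038e-7*I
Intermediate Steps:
I(J, n) = -5 + J (I(J, n) = J - 5 = -5 + J)
S(g) = 2*g*(9 + g) (S(g) = (2*g)*(9 + g) = 2*g*(9 + g))
h(U) = 2*sqrt(-5 + 2*U) (h(U) = 2*sqrt(U + (-5 + U)) = 2*sqrt(-5 + 2*U))
1/(-7153 + h(S(-5))) = 1/(-7153 + 2*sqrt(-5 + 2*(2*(-5)*(9 - 5)))) = 1/(-7153 + 2*sqrt(-5 + 2*(2*(-5)*4))) = 1/(-7153 + 2*sqrt(-5 + 2*(-40))) = 1/(-7153 + 2*sqrt(-5 - 80)) = 1/(-7153 + 2*sqrt(-85)) = 1/(-7153 + 2*(I*sqrt(85))) = 1/(-7153 + 2*I*sqrt(85))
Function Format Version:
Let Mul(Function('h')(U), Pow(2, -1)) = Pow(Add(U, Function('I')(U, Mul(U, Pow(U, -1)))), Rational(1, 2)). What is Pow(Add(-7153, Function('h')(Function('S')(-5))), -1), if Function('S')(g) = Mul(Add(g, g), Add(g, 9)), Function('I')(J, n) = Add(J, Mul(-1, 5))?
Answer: Add(Rational(-7153, 51165749), Mul(Rational(-2, 51165749), I, Pow(85, Rational(1, 2)))) ≈ Add(-0.00013980, Mul(-3.6038e-7, I))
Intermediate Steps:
Function('I')(J, n) = Add(-5, J) (Function('I')(J, n) = Add(J, -5) = Add(-5, J))
Function('S')(g) = Mul(2, g, Add(9, g)) (Function('S')(g) = Mul(Mul(2, g), Add(9, g)) = Mul(2, g, Add(9, g)))
Function('h')(U) = Mul(2, Pow(Add(-5, Mul(2, U)), Rational(1, 2))) (Function('h')(U) = Mul(2, Pow(Add(U, Add(-5, U)), Rational(1, 2))) = Mul(2, Pow(Add(-5, Mul(2, U)), Rational(1, 2))))
Pow(Add(-7153, Function('h')(Function('S')(-5))), -1) = Pow(Add(-7153, Mul(2, Pow(Add(-5, Mul(2, Mul(2, -5, Add(9, -5)))), Rational(1, 2)))), -1) = Pow(Add(-7153, Mul(2, Pow(Add(-5, Mul(2, Mul(2, -5, 4))), Rational(1, 2)))), -1) = Pow(Add(-7153, Mul(2, Pow(Add(-5, Mul(2, -40)), Rational(1, 2)))), -1) = Pow(Add(-7153, Mul(2, Pow(Add(-5, -80), Rational(1, 2)))), -1) = Pow(Add(-7153, Mul(2, Pow(-85, Rational(1, 2)))), -1) = Pow(Add(-7153, Mul(2, Mul(I, Pow(85, Rational(1, 2))))), -1) = Pow(Add(-7153, Mul(2, I, Pow(85, Rational(1, 2)))), -1)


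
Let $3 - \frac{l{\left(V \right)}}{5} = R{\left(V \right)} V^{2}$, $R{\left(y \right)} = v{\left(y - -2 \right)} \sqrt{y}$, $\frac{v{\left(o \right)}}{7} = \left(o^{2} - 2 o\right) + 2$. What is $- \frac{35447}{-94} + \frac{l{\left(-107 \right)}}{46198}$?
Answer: $\frac{409395479}{1085653} - \frac{4502834455 i \sqrt{107}}{46198} \approx 377.1 - 1.0082 \cdot 10^{6} i$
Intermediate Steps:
$v{\left(o \right)} = 14 - 14 o + 7 o^{2}$ ($v{\left(o \right)} = 7 \left(\left(o^{2} - 2 o\right) + 2\right) = 7 \left(2 + o^{2} - 2 o\right) = 14 - 14 o + 7 o^{2}$)
$R{\left(y \right)} = \sqrt{y} \left(-14 - 14 y + 7 \left(2 + y\right)^{2}\right)$ ($R{\left(y \right)} = \left(14 - 14 \left(y - -2\right) + 7 \left(y - -2\right)^{2}\right) \sqrt{y} = \left(14 - 14 \left(y + 2\right) + 7 \left(y + 2\right)^{2}\right) \sqrt{y} = \left(14 - 14 \left(2 + y\right) + 7 \left(2 + y\right)^{2}\right) \sqrt{y} = \left(14 - \left(28 + 14 y\right) + 7 \left(2 + y\right)^{2}\right) \sqrt{y} = \left(-14 - 14 y + 7 \left(2 + y\right)^{2}\right) \sqrt{y} = \sqrt{y} \left(-14 - 14 y + 7 \left(2 + y\right)^{2}\right)$)
$l{\left(V \right)} = 15 - 35 V^{\frac{5}{2}} \left(2 + V^{2} + 2 V\right)$ ($l{\left(V \right)} = 15 - 5 \cdot 7 \sqrt{V} \left(2 + V^{2} + 2 V\right) V^{2} = 15 - 5 \cdot 7 V^{\frac{5}{2}} \left(2 + V^{2} + 2 V\right) = 15 - 35 V^{\frac{5}{2}} \left(2 + V^{2} + 2 V\right)$)
$- \frac{35447}{-94} + \frac{l{\left(-107 \right)}}{46198} = - \frac{35447}{-94} + \frac{15 + 35 \left(-107\right)^{\frac{5}{2}} \left(2 - \left(2 - 107\right)^{2} + 2 \left(-107\right)\right)}{46198} = \left(-35447\right) \left(- \frac{1}{94}\right) + \left(15 + 35 \cdot 11449 i \sqrt{107} \left(2 - \left(-105\right)^{2} - 214\right)\right) \frac{1}{46198} = \frac{35447}{94} + \left(15 + 35 \cdot 11449 i \sqrt{107} \left(2 - 11025 - 214\right)\right) \frac{1}{46198} = \frac{35447}{94} + \left(15 + 35 \cdot 11449 i \sqrt{107} \left(-11237\right)\right) \frac{1}{46198} = \frac{35447}{94} + \left(15 - 4502834455 i \sqrt{107}\right) \frac{1}{46198} = \frac{35447}{94} + \left(\frac{15}{46198} - \frac{4502834455 i \sqrt{107}}{46198}\right) = \frac{409395479}{1085653} - \frac{4502834455 i \sqrt{107}}{46198}$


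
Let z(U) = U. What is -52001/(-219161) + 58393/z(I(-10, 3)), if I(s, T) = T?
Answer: 12797624276/657483 ≈ 19465.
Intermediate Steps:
-52001/(-219161) + 58393/z(I(-10, 3)) = -52001/(-219161) + 58393/3 = -52001*(-1/219161) + 58393*(1/3) = 52001/219161 + 58393/3 = 12797624276/657483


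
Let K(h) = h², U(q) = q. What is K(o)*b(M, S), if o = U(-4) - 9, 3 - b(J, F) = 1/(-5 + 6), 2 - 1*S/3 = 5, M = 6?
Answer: 338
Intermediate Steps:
S = -9 (S = 6 - 3*5 = 6 - 15 = -9)
b(J, F) = 2 (b(J, F) = 3 - 1/(-5 + 6) = 3 - 1/1 = 3 - 1*1 = 3 - 1 = 2)
o = -13 (o = -4 - 9 = -13)
K(o)*b(M, S) = (-13)²*2 = 169*2 = 338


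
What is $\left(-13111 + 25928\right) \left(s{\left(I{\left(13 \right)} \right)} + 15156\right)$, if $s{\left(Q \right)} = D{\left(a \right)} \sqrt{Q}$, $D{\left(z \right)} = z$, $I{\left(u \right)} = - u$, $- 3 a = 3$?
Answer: $194254452 - 12817 i \sqrt{13} \approx 1.9425 \cdot 10^{8} - 46212.0 i$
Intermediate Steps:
$a = -1$ ($a = \left(- \frac{1}{3}\right) 3 = -1$)
$s{\left(Q \right)} = - \sqrt{Q}$
$\left(-13111 + 25928\right) \left(s{\left(I{\left(13 \right)} \right)} + 15156\right) = \left(-13111 + 25928\right) \left(- \sqrt{\left(-1\right) 13} + 15156\right) = 12817 \left(- \sqrt{-13} + 15156\right) = 12817 \left(- i \sqrt{13} + 15156\right) = 12817 \left(15156 - i \sqrt{13}\right) = 194254452 - 12817 i \sqrt{13}$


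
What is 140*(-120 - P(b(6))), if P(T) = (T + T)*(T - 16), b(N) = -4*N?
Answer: -285600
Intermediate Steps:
P(T) = 2*T*(-16 + T) (P(T) = (2*T)*(-16 + T) = 2*T*(-16 + T))
140*(-120 - P(b(6))) = 140*(-120 - 2*(-4*6)*(-16 - 4*6)) = 140*(-120 - 2*(-24)*(-16 - 24)) = 140*(-120 - 2*(-24)*(-40)) = 140*(-120 - 1*1920) = 140*(-120 - 1920) = 140*(-2040) = -285600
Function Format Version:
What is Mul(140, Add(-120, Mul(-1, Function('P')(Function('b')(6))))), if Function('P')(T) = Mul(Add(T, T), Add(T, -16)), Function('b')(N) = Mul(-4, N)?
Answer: -285600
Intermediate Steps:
Function('P')(T) = Mul(2, T, Add(-16, T)) (Function('P')(T) = Mul(Mul(2, T), Add(-16, T)) = Mul(2, T, Add(-16, T)))
Mul(140, Add(-120, Mul(-1, Function('P')(Function('b')(6))))) = Mul(140, Add(-120, Mul(-1, Mul(2, Mul(-4, 6), Add(-16, Mul(-4, 6)))))) = Mul(140, Add(-120, Mul(-1, Mul(2, -24, Add(-16, -24))))) = Mul(140, Add(-120, Mul(-1, Mul(2, -24, -40)))) = Mul(140, Add(-120, Mul(-1, 1920))) = Mul(140, Add(-120, -1920)) = Mul(140, -2040) = -285600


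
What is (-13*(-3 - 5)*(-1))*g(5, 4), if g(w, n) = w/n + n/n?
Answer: -234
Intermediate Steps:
g(w, n) = 1 + w/n (g(w, n) = w/n + 1 = 1 + w/n)
(-13*(-3 - 5)*(-1))*g(5, 4) = (-13*(-3 - 5)*(-1))*((4 + 5)/4) = (-(-104)*(-1))*((1/4)*9) = -13*8*(9/4) = -104*9/4 = -234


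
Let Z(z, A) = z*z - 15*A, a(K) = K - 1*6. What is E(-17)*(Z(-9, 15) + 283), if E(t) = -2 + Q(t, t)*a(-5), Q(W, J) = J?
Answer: 25715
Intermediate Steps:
a(K) = -6 + K (a(K) = K - 6 = -6 + K)
E(t) = -2 - 11*t (E(t) = -2 + t*(-6 - 5) = -2 + t*(-11) = -2 - 11*t)
Z(z, A) = z**2 - 15*A
E(-17)*(Z(-9, 15) + 283) = (-2 - 11*(-17))*(((-9)**2 - 15*15) + 283) = (-2 + 187)*((81 - 225) + 283) = 185*(-144 + 283) = 185*139 = 25715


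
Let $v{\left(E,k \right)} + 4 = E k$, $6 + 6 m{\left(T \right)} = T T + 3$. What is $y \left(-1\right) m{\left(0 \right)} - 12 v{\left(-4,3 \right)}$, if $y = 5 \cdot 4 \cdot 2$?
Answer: $212$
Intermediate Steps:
$y = 40$ ($y = 20 \cdot 2 = 40$)
$m{\left(T \right)} = - \frac{1}{2} + \frac{T^{2}}{6}$ ($m{\left(T \right)} = -1 + \frac{T T + 3}{6} = -1 + \frac{T^{2} + 3}{6} = -1 + \frac{3 + T^{2}}{6} = -1 + \left(\frac{1}{2} + \frac{T^{2}}{6}\right) = - \frac{1}{2} + \frac{T^{2}}{6}$)
$v{\left(E,k \right)} = -4 + E k$
$y \left(-1\right) m{\left(0 \right)} - 12 v{\left(-4,3 \right)} = 40 \left(-1\right) \left(- \frac{1}{2} + \frac{0^{2}}{6}\right) - 12 \left(-4 - 12\right) = - 40 \left(- \frac{1}{2} + \frac{1}{6} \cdot 0\right) - 12 \left(-4 - 12\right) = - 40 \left(- \frac{1}{2} + 0\right) - -192 = \left(-40\right) \left(- \frac{1}{2}\right) + 192 = 20 + 192 = 212$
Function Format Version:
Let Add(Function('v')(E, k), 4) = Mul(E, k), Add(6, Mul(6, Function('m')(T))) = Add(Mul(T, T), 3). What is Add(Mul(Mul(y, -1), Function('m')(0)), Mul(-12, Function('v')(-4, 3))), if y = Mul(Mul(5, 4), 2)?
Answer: 212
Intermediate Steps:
y = 40 (y = Mul(20, 2) = 40)
Function('m')(T) = Add(Rational(-1, 2), Mul(Rational(1, 6), Pow(T, 2))) (Function('m')(T) = Add(-1, Mul(Rational(1, 6), Add(Mul(T, T), 3))) = Add(-1, Mul(Rational(1, 6), Add(Pow(T, 2), 3))) = Add(-1, Mul(Rational(1, 6), Add(3, Pow(T, 2)))) = Add(-1, Add(Rational(1, 2), Mul(Rational(1, 6), Pow(T, 2)))) = Add(Rational(-1, 2), Mul(Rational(1, 6), Pow(T, 2))))
Function('v')(E, k) = Add(-4, Mul(E, k))
Add(Mul(Mul(y, -1), Function('m')(0)), Mul(-12, Function('v')(-4, 3))) = Add(Mul(Mul(40, -1), Add(Rational(-1, 2), Mul(Rational(1, 6), Pow(0, 2)))), Mul(-12, Add(-4, Mul(-4, 3)))) = Add(Mul(-40, Add(Rational(-1, 2), Mul(Rational(1, 6), 0))), Mul(-12, Add(-4, -12))) = Add(Mul(-40, Add(Rational(-1, 2), 0)), Mul(-12, -16)) = Add(Mul(-40, Rational(-1, 2)), 192) = Add(20, 192) = 212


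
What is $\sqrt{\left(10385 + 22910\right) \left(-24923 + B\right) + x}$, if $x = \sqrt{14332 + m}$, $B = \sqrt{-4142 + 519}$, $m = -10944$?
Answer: $\sqrt{-829811285 + 22 \sqrt{7} + 33295 i \sqrt{3623}} \approx 34.79 + 28806.0 i$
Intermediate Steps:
$B = i \sqrt{3623}$ ($B = \sqrt{-3623} = i \sqrt{3623} \approx 60.191 i$)
$x = 22 \sqrt{7}$ ($x = \sqrt{14332 - 10944} = \sqrt{3388} = 22 \sqrt{7} \approx 58.207$)
$\sqrt{\left(10385 + 22910\right) \left(-24923 + B\right) + x} = \sqrt{\left(10385 + 22910\right) \left(-24923 + i \sqrt{3623}\right) + 22 \sqrt{7}} = \sqrt{33295 \left(-24923 + i \sqrt{3623}\right) + 22 \sqrt{7}} = \sqrt{\left(-829811285 + 33295 i \sqrt{3623}\right) + 22 \sqrt{7}} = \sqrt{-829811285 + 22 \sqrt{7} + 33295 i \sqrt{3623}}$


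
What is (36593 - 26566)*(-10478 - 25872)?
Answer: -364481450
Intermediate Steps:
(36593 - 26566)*(-10478 - 25872) = 10027*(-36350) = -364481450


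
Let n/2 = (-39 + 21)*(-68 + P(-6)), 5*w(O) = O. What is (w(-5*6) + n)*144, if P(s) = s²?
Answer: 165024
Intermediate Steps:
w(O) = O/5
n = 1152 (n = 2*((-39 + 21)*(-68 + (-6)²)) = 2*(-18*(-68 + 36)) = 2*(-18*(-32)) = 2*576 = 1152)
(w(-5*6) + n)*144 = ((-5*6)/5 + 1152)*144 = ((⅕)*(-30) + 1152)*144 = (-6 + 1152)*144 = 1146*144 = 165024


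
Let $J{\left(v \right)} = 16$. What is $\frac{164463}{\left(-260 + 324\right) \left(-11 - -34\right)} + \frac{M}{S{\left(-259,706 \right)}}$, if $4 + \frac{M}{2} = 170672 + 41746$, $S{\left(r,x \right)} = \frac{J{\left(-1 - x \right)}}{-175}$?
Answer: $- \frac{6839566337}{1472} \approx -4.6464 \cdot 10^{6}$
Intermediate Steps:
$S{\left(r,x \right)} = - \frac{16}{175}$ ($S{\left(r,x \right)} = \frac{16}{-175} = 16 \left(- \frac{1}{175}\right) = - \frac{16}{175}$)
$M = 424828$ ($M = -8 + 2 \left(170672 + 41746\right) = -8 + 2 \cdot 212418 = -8 + 424836 = 424828$)
$\frac{164463}{\left(-260 + 324\right) \left(-11 - -34\right)} + \frac{M}{S{\left(-259,706 \right)}} = \frac{164463}{\left(-260 + 324\right) \left(-11 - -34\right)} + \frac{424828}{- \frac{16}{175}} = \frac{164463}{64 \left(-11 + 34\right)} + 424828 \left(- \frac{175}{16}\right) = \frac{164463}{64 \cdot 23} - \frac{18586225}{4} = \frac{164463}{1472} - \frac{18586225}{4} = - \frac{6839566337}{1472}$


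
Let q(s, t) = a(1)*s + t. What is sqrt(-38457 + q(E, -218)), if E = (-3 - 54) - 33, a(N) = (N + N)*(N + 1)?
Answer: I*sqrt(39035) ≈ 197.57*I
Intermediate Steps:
a(N) = 2*N*(1 + N) (a(N) = (2*N)*(1 + N) = 2*N*(1 + N))
E = -90 (E = -57 - 33 = -90)
q(s, t) = t + 4*s (q(s, t) = (2*1*(1 + 1))*s + t = (2*1*2)*s + t = 4*s + t = t + 4*s)
sqrt(-38457 + q(E, -218)) = sqrt(-38457 + (-218 + 4*(-90))) = sqrt(-38457 + (-218 - 360)) = sqrt(-38457 - 578) = sqrt(-39035) = I*sqrt(39035)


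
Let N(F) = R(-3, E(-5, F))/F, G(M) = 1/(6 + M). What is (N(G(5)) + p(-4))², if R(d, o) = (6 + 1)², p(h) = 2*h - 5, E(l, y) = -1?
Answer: 276676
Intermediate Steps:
p(h) = -5 + 2*h
R(d, o) = 49 (R(d, o) = 7² = 49)
N(F) = 49/F
(N(G(5)) + p(-4))² = (49/(1/(6 + 5)) + (-5 + 2*(-4)))² = (49/(1/11) + (-5 - 8))² = (49/(1/11) - 13)² = (49*11 - 13)² = (539 - 13)² = 526² = 276676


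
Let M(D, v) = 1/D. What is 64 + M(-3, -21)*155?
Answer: 37/3 ≈ 12.333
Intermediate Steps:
64 + M(-3, -21)*155 = 64 + 155/(-3) = 64 - ⅓*155 = 64 - 155/3 = 37/3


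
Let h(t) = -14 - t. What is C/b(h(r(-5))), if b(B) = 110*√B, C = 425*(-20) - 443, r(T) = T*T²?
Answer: -271*√111/370 ≈ -7.7167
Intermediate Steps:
r(T) = T³
C = -8943 (C = -8500 - 443 = -8943)
C/b(h(r(-5))) = -8943*1/(110*√(-14 - 1*(-5)³)) = -8943*1/(110*√(-14 - 1*(-125))) = -8943*1/(110*√(-14 + 125)) = -8943*√111/12210 = -271*√111/370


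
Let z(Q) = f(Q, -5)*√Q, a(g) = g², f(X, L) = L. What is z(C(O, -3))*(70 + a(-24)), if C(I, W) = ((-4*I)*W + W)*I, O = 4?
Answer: -19380*√5 ≈ -43335.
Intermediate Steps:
C(I, W) = I*(W - 4*I*W) (C(I, W) = (-4*I*W + W)*I = (W - 4*I*W)*I = I*(W - 4*I*W))
z(Q) = -5*√Q
z(C(O, -3))*(70 + a(-24)) = (-5*6*√5)*(70 + (-24)²) = (-5*6*√5)*(70 + 576) = -5*6*√5*646 = -30*√5*646 = -19380*√5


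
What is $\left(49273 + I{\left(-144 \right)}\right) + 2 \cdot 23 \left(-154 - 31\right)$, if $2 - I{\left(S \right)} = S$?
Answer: $40909$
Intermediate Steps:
$I{\left(S \right)} = 2 - S$
$\left(49273 + I{\left(-144 \right)}\right) + 2 \cdot 23 \left(-154 - 31\right) = \left(49273 + \left(2 - -144\right)\right) + 2 \cdot 23 \left(-154 - 31\right) = \left(49273 + \left(2 + 144\right)\right) + 46 \left(-185\right) = \left(49273 + 146\right) - 8510 = 49419 - 8510 = 40909$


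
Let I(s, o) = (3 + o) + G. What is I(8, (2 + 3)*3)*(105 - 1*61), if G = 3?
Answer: 924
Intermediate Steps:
I(s, o) = 6 + o (I(s, o) = (3 + o) + 3 = 6 + o)
I(8, (2 + 3)*3)*(105 - 1*61) = (6 + (2 + 3)*3)*(105 - 1*61) = (6 + 5*3)*(105 - 61) = (6 + 15)*44 = 21*44 = 924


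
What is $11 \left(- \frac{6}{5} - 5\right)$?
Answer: $- \frac{341}{5} \approx -68.2$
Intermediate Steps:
$11 \left(- \frac{6}{5} - 5\right) = 11 \left(- \frac{31}{5}\right) = - \frac{341}{5}$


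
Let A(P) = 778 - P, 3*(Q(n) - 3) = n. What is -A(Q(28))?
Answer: -2297/3 ≈ -765.67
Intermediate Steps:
Q(n) = 3 + n/3
-A(Q(28)) = -(778 - (3 + (⅓)*28)) = -(778 - (3 + 28/3)) = -(778 - 1*37/3) = -(778 - 37/3) = -1*2297/3 = -2297/3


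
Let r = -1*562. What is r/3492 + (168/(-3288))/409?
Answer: -15757495/97833618 ≈ -0.16106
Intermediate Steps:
r = -562
r/3492 + (168/(-3288))/409 = -562/3492 + (168/(-3288))/409 = -562*1/3492 + (168*(-1/3288))*(1/409) = -281/1746 - 7/137*1/409 = -281/1746 - 7/56033 = -15757495/97833618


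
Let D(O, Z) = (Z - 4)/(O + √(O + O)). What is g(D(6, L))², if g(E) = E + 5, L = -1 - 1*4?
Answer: 37/4 + 33*√3/8 ≈ 16.395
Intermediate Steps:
L = -5 (L = -1 - 4 = -5)
D(O, Z) = (-4 + Z)/(O + √2*√O) (D(O, Z) = (-4 + Z)/(O + √(2*O)) = (-4 + Z)/(O + √2*√O))
g(E) = 5 + E
g(D(6, L))² = (5 + (-4 - 5)/(6 + √2*√6))² = (5 - 9/(6 + 2*√3))²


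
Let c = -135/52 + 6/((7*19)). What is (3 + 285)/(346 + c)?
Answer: 1991808/2375293 ≈ 0.83855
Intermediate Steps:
c = -17643/6916 (c = -135*1/52 + 6/133 = -135/52 + 6*(1/133) = -135/52 + 6/133 = -17643/6916 ≈ -2.5510)
(3 + 285)/(346 + c) = (3 + 285)/(346 - 17643/6916) = 288/(2375293/6916) = 288*(6916/2375293) = 1991808/2375293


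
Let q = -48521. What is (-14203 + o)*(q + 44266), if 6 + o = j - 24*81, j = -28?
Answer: 68850155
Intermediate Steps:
o = -1978 (o = -6 + (-28 - 24*81) = -6 + (-28 - 1944) = -6 - 1972 = -1978)
(-14203 + o)*(q + 44266) = (-14203 - 1978)*(-48521 + 44266) = -16181*(-4255) = 68850155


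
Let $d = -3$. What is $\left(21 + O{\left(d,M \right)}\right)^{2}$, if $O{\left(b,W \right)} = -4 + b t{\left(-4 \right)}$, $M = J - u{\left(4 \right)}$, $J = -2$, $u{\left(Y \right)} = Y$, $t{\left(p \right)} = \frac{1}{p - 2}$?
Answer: $\frac{1225}{4} \approx 306.25$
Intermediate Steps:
$t{\left(p \right)} = \frac{1}{-2 + p}$
$M = -6$ ($M = -2 - 4 = -6$)
$O{\left(b,W \right)} = -4 - \frac{b}{6}$ ($O{\left(b,W \right)} = -4 + \frac{b}{-2 - 4} = -4 + \frac{b}{-6} = -4 + b \left(- \frac{1}{6}\right) = -4 - \frac{b}{6}$)
$\left(21 + O{\left(d,M \right)}\right)^{2} = \left(21 - \frac{7}{2}\right)^{2} = \left(\frac{35}{2}\right)^{2} = \frac{1225}{4}$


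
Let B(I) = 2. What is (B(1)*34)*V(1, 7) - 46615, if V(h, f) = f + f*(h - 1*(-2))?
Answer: -44711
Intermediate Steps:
V(h, f) = f + f*(2 + h) (V(h, f) = f + f*(h + 2) = f + f*(2 + h))
(B(1)*34)*V(1, 7) - 46615 = (2*34)*(7*(3 + 1)) - 46615 = 68*(7*4) - 46615 = 68*28 - 46615 = 1904 - 46615 = -44711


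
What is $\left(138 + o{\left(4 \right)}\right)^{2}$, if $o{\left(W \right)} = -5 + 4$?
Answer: $18769$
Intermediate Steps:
$o{\left(W \right)} = -1$
$\left(138 + o{\left(4 \right)}\right)^{2} = \left(138 - 1\right)^{2} = 137^{2} = 18769$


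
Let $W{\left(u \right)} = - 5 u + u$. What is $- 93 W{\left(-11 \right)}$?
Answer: $-4092$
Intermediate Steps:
$W{\left(u \right)} = - 4 u$
$- 93 W{\left(-11 \right)} = - 93 \left(\left(-4\right) \left(-11\right)\right) = \left(-93\right) 44 = -4092$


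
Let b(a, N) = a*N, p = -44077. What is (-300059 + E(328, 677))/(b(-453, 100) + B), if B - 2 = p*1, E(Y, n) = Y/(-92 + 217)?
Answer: 37507047/11171875 ≈ 3.3573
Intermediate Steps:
b(a, N) = N*a
E(Y, n) = Y/125
B = -44075 (B = 2 - 44077*1 = 2 - 44077 = -44075)
(-300059 + E(328, 677))/(b(-453, 100) + B) = (-300059 + (1/125)*328)/(100*(-453) - 44075) = (-300059 + 328/125)/(-45300 - 44075) = -37507047/125/(-89375) = -37507047/125*(-1/89375) = 37507047/11171875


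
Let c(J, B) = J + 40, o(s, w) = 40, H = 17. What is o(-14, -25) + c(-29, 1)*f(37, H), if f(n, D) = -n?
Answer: -367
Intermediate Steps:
c(J, B) = 40 + J
o(-14, -25) + c(-29, 1)*f(37, H) = 40 + (40 - 29)*(-1*37) = 40 + 11*(-37) = 40 - 407 = -367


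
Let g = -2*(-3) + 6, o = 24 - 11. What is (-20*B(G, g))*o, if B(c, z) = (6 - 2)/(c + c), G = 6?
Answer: -260/3 ≈ -86.667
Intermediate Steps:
o = 13
g = 12 (g = 6 + 6 = 12)
B(c, z) = 2/c (B(c, z) = 4/((2*c)) = 4*(1/(2*c)) = 2/c)
(-20*B(G, g))*o = -40/6*13 = -20*⅓*13 = -20/3*13 = -260/3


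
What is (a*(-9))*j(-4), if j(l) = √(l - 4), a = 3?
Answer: -54*I*√2 ≈ -76.368*I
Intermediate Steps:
j(l) = √(-4 + l)
(a*(-9))*j(-4) = (3*(-9))*√(-4 - 4) = -54*I*√2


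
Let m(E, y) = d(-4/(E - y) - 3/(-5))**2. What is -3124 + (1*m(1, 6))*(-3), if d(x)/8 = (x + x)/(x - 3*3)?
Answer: -1137172/361 ≈ -3150.1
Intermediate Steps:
d(x) = 16*x/(-9 + x) (d(x) = 8*((x + x)/(x - 3*3)) = 8*((2*x)/(x - 9)) = 8*((2*x)/(-9 + x)) = 8*(2*x/(-9 + x)) = 16*x/(-9 + x))
m(E, y) = 256*(3/5 - 4/(E - y))**2/(-42/5 - 4/(E - y))**2 (m(E, y) = (16*(-4/(E - y) - 3/(-5))/(-9 + (-4/(E - y) - 3/(-5))))**2 = (16*(-4/(E - y) - 3*(-1/5))/(-9 + (-4/(E - y) - 3*(-1/5))))**2 = (16*(-4/(E - y) + 3/5)/(-9 + (-4/(E - y) + 3/5)))**2 = (16*(3/5 - 4/(E - y))/(-9 + (3/5 - 4/(E - y))))**2 = (16*(3/5 - 4/(E - y))/(-42/5 - 4/(E - y)))**2 = 256*(3/5 - 4/(E - y))**2/(-42/5 - 4/(E - y))**2)
-3124 + (1*m(1, 6))*(-3) = -3124 + (1*(64*(20 - 3*1 + 3*6)**2/(10 - 21*6 + 21*1)**2))*(-3) = -3124 + (1*(64*(20 - 3 + 18)**2/(10 - 126 + 21)**2))*(-3) = -3124 + (1*(64*35**2/(-95)**2))*(-3) = -3124 + (1*(64*(1/9025)*1225))*(-3) = -3124 + (1*(3136/361))*(-3) = -3124 + (3136/361)*(-3) = -3124 - 9408/361 = -1137172/361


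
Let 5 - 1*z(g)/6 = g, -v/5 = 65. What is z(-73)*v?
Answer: -152100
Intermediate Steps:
v = -325 (v = -5*65 = -325)
z(g) = 30 - 6*g
z(-73)*v = (30 - 6*(-73))*(-325) = (30 + 438)*(-325) = 468*(-325) = -152100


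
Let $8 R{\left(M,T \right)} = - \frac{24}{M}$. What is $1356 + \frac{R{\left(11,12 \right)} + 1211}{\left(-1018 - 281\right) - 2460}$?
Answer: $\frac{56055926}{41349} \approx 1355.7$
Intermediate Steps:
$R{\left(M,T \right)} = - \frac{3}{M}$ ($R{\left(M,T \right)} = \frac{\left(-24\right) \frac{1}{M}}{8} = - \frac{3}{M}$)
$1356 + \frac{R{\left(11,12 \right)} + 1211}{\left(-1018 - 281\right) - 2460} = 1356 + \frac{- \frac{3}{11} + 1211}{\left(-1018 - 281\right) - 2460} = 1356 + \frac{\left(-3\right) \frac{1}{11} + 1211}{\left(-1018 - 281\right) - 2460} = 1356 + \frac{- \frac{3}{11} + 1211}{-1299 - 2460} = 1356 + \frac{13318}{11 \left(-3759\right)} = 1356 + \frac{13318}{11} \left(- \frac{1}{3759}\right) = 1356 - \frac{13318}{41349} = \frac{56055926}{41349}$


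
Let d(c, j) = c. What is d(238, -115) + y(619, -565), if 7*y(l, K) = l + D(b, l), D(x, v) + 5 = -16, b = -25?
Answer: 2264/7 ≈ 323.43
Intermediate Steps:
D(x, v) = -21 (D(x, v) = -5 - 16 = -21)
y(l, K) = -3 + l/7 (y(l, K) = (l - 21)/7 = (-21 + l)/7 = -3 + l/7)
d(238, -115) + y(619, -565) = 238 + (-3 + (⅐)*619) = 238 + (-3 + 619/7) = 238 + 598/7 = 2264/7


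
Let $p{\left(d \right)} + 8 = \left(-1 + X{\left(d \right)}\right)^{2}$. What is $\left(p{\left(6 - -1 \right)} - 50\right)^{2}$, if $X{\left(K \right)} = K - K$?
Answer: $3249$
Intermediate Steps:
$X{\left(K \right)} = 0$
$p{\left(d \right)} = -7$ ($p{\left(d \right)} = -8 + \left(-1 + 0\right)^{2} = -8 + \left(-1\right)^{2} = -8 + 1 = -7$)
$\left(p{\left(6 - -1 \right)} - 50\right)^{2} = \left(-7 - 50\right)^{2} = \left(-57\right)^{2} = 3249$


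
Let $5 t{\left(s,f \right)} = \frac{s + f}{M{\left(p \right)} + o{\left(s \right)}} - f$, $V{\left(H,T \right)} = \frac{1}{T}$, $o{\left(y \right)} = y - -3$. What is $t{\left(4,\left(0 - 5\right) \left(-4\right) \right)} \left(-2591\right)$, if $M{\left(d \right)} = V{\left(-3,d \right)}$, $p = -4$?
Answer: $\frac{383468}{45} \approx 8521.5$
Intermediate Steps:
$o{\left(y \right)} = 3 + y$ ($o{\left(y \right)} = y + 3 = 3 + y$)
$M{\left(d \right)} = \frac{1}{d}$
$t{\left(s,f \right)} = - \frac{f}{5} + \frac{f + s}{5 \left(\frac{11}{4} + s\right)}$ ($t{\left(s,f \right)} = \frac{\frac{s + f}{\frac{1}{-4} + \left(3 + s\right)} - f}{5} = \frac{\frac{f + s}{- \frac{1}{4} + \left(3 + s\right)} - f}{5} = \frac{\frac{f + s}{\frac{11}{4} + s} - f}{5} = \frac{- f + \frac{f + s}{\frac{11}{4} + s}}{5} = - \frac{f}{5} + \frac{f + s}{5 \left(\frac{11}{4} + s\right)}$)
$t{\left(4,\left(0 - 5\right) \left(-4\right) \right)} \left(-2591\right) = \frac{- 7 \left(0 - 5\right) \left(-4\right) + 4 \cdot 4 - 4 \left(0 - 5\right) \left(-4\right) 4}{5 \left(11 + 4 \cdot 4\right)} \left(-2591\right) = \frac{- 7 \left(\left(-5\right) \left(-4\right)\right) + 16 - 4 \left(\left(-5\right) \left(-4\right)\right) 4}{5 \left(11 + 16\right)} \left(-2591\right) = \frac{\left(-7\right) 20 + 16 - 80 \cdot 4}{5 \cdot 27} \left(-2591\right) = \frac{1}{5} \cdot \frac{1}{27} \left(-140 + 16 - 320\right) \left(-2591\right) = \frac{1}{5} \cdot \frac{1}{27} \left(-444\right) \left(-2591\right) = \left(- \frac{148}{45}\right) \left(-2591\right) = \frac{383468}{45}$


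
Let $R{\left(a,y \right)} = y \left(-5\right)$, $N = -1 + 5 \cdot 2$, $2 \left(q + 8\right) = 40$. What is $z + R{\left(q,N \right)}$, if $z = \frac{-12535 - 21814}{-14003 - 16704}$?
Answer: $- \frac{1347466}{30707} \approx -43.881$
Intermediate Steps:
$q = 12$ ($q = -8 + \frac{1}{2} \cdot 40 = -8 + 20 = 12$)
$N = 9$ ($N = -1 + 10 = 9$)
$z = \frac{34349}{30707}$ ($z = - \frac{34349}{-30707} = \left(-34349\right) \left(- \frac{1}{30707}\right) = \frac{34349}{30707} \approx 1.1186$)
$R{\left(a,y \right)} = - 5 y$
$z + R{\left(q,N \right)} = \frac{34349}{30707} - 45 = - \frac{1347466}{30707}$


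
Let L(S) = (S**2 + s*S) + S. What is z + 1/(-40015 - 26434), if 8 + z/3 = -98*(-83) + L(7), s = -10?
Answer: 1617102863/66449 ≈ 24336.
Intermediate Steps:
L(S) = S**2 - 9*S (L(S) = (S**2 - 10*S) + S = S**2 - 9*S)
z = 24336 (z = -24 + 3*(-98*(-83) + 7*(-9 + 7)) = -24 + 3*(8134 + 7*(-2)) = -24 + 3*(8134 - 14) = -24 + 3*8120 = -24 + 24360 = 24336)
z + 1/(-40015 - 26434) = 24336 + 1/(-40015 - 26434) = 24336 + 1/(-66449) = 24336 - 1/66449 = 1617102863/66449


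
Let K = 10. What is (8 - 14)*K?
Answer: -60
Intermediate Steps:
(8 - 14)*K = (8 - 14)*10 = -6*10 = -60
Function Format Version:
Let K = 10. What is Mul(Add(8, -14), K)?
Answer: -60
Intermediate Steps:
Mul(Add(8, -14), K) = Mul(Add(8, -14), 10) = Mul(-6, 10) = -60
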